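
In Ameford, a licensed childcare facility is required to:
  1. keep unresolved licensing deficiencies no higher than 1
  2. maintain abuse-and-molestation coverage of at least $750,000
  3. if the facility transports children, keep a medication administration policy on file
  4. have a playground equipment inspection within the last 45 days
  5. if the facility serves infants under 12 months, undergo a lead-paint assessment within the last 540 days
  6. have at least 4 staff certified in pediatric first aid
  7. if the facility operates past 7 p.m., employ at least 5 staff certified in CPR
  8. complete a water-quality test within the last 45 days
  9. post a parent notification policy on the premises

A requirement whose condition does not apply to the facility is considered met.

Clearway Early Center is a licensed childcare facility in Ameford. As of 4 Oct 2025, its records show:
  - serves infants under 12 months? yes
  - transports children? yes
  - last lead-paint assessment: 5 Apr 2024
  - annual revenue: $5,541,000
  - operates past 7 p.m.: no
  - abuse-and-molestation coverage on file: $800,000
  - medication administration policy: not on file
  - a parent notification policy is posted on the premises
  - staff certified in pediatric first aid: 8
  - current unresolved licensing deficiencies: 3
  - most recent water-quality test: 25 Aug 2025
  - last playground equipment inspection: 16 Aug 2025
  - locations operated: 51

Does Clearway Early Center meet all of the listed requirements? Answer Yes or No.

1. unresolved licensing deficiencies 3 > 1 → not met
2. abuse-and-molestation coverage $800,000 ≥ $750,000 → met
3. condition 'transports children' holds; medication administration policy absent → not met
4. playground equipment inspection 49 days ago vs limit 45 → not met
5. condition 'serves infants under 12 months' holds; lead-paint assessment 547 days ago vs limit 540 → not met
6. staff certified in pediatric first aid 8 ≥ 4 → met
7. condition 'operates past 7 p.m.' does not hold → requirement n/a → met
8. water-quality test 40 days ago vs limit 45 → met
9. parent notification policy present → met
Not met: 1, 3, 4, 5

No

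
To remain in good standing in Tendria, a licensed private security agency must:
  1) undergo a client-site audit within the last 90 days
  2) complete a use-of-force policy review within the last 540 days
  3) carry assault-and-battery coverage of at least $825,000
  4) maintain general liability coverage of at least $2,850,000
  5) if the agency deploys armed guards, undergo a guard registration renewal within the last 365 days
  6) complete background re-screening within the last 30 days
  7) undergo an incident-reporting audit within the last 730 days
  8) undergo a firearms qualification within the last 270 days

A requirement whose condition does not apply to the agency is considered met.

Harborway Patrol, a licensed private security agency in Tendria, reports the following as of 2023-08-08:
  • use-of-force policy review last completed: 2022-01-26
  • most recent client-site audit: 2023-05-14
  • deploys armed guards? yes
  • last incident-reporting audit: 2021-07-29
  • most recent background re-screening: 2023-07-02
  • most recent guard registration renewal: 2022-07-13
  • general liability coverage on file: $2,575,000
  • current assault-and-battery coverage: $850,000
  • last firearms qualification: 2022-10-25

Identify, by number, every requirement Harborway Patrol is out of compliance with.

2, 4, 5, 6, 7, 8

1. client-site audit 86 days ago vs limit 90 → met
2. use-of-force policy review 559 days ago vs limit 540 → not met
3. assault-and-battery coverage $850,000 ≥ $825,000 → met
4. general liability coverage $2,575,000 < $2,850,000 → not met
5. condition 'deploys armed guards' holds; guard registration renewal 391 days ago vs limit 365 → not met
6. background re-screening 37 days ago vs limit 30 → not met
7. incident-reporting audit 740 days ago vs limit 730 → not met
8. firearms qualification 287 days ago vs limit 270 → not met
Not met: 2, 4, 5, 6, 7, 8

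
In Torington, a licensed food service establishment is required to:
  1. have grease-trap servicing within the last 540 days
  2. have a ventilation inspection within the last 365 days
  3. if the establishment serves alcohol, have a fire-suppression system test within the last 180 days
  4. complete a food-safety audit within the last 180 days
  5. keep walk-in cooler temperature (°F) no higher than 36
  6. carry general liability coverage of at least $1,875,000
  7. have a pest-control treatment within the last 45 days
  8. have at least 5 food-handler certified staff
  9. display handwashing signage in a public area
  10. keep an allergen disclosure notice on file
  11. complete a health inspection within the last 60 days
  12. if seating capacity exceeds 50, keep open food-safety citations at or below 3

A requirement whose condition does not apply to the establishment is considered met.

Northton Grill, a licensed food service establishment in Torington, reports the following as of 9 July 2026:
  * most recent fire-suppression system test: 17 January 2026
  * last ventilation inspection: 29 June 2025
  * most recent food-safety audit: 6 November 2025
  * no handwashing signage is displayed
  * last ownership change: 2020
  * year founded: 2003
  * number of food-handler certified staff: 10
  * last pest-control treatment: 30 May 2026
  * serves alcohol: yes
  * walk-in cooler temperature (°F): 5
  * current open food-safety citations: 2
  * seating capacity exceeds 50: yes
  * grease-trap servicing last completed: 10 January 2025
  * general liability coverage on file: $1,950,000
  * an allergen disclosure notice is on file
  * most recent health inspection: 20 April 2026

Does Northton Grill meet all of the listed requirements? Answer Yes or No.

1. grease-trap servicing 545 days ago vs limit 540 → not met
2. ventilation inspection 375 days ago vs limit 365 → not met
3. condition 'serves alcohol' holds; fire-suppression system test 173 days ago vs limit 180 → met
4. food-safety audit 245 days ago vs limit 180 → not met
5. walk-in cooler temperature (°F) 5 ≤ 36 → met
6. general liability coverage $1,950,000 ≥ $1,875,000 → met
7. pest-control treatment 40 days ago vs limit 45 → met
8. food-handler certified staff 10 ≥ 5 → met
9. handwashing signage absent → not met
10. allergen disclosure notice present → met
11. health inspection 80 days ago vs limit 60 → not met
12. condition 'seating capacity exceeds 50' holds; open food-safety citations 2 ≤ 3 → met
Not met: 1, 2, 4, 9, 11

No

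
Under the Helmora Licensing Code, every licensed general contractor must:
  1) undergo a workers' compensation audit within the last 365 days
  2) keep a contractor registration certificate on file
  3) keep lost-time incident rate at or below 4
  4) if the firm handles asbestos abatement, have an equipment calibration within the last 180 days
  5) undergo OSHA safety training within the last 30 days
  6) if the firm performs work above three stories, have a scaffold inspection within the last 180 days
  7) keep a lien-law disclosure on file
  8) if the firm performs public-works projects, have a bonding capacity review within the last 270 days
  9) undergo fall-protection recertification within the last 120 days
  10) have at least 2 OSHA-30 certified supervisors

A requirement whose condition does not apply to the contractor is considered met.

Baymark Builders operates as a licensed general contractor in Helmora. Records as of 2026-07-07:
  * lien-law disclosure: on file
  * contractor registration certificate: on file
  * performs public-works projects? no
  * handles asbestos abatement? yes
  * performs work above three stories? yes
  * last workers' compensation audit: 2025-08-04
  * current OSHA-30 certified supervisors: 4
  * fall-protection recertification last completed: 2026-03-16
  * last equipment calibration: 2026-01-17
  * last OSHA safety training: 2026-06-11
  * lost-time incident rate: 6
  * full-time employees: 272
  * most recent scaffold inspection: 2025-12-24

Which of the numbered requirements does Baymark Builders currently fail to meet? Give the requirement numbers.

1. workers' compensation audit 337 days ago vs limit 365 → met
2. contractor registration certificate present → met
3. lost-time incident rate 6 > 4 → not met
4. condition 'handles asbestos abatement' holds; equipment calibration 171 days ago vs limit 180 → met
5. OSHA safety training 26 days ago vs limit 30 → met
6. condition 'performs work above three stories' holds; scaffold inspection 195 days ago vs limit 180 → not met
7. lien-law disclosure present → met
8. condition 'performs public-works projects' does not hold → requirement n/a → met
9. fall-protection recertification 113 days ago vs limit 120 → met
10. OSHA-30 certified supervisors 4 ≥ 2 → met
Not met: 3, 6

3, 6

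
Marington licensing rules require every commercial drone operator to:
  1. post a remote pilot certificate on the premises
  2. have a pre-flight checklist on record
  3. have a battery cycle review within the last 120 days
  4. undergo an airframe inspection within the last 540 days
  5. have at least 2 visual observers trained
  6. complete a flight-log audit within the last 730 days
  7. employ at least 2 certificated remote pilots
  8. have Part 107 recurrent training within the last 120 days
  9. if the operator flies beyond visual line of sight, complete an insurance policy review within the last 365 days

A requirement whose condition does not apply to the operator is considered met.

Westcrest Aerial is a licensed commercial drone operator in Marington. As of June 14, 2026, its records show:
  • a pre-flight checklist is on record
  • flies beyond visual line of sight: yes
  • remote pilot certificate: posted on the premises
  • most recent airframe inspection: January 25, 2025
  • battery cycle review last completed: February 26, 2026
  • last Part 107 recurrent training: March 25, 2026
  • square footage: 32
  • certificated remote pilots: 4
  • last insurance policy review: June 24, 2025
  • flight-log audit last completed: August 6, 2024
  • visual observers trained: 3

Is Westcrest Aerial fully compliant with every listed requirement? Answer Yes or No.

1. remote pilot certificate present → met
2. pre-flight checklist present → met
3. battery cycle review 108 days ago vs limit 120 → met
4. airframe inspection 505 days ago vs limit 540 → met
5. visual observers trained 3 ≥ 2 → met
6. flight-log audit 677 days ago vs limit 730 → met
7. certificated remote pilots 4 ≥ 2 → met
8. Part 107 recurrent training 81 days ago vs limit 120 → met
9. condition 'flies beyond visual line of sight' holds; insurance policy review 355 days ago vs limit 365 → met
All met.

Yes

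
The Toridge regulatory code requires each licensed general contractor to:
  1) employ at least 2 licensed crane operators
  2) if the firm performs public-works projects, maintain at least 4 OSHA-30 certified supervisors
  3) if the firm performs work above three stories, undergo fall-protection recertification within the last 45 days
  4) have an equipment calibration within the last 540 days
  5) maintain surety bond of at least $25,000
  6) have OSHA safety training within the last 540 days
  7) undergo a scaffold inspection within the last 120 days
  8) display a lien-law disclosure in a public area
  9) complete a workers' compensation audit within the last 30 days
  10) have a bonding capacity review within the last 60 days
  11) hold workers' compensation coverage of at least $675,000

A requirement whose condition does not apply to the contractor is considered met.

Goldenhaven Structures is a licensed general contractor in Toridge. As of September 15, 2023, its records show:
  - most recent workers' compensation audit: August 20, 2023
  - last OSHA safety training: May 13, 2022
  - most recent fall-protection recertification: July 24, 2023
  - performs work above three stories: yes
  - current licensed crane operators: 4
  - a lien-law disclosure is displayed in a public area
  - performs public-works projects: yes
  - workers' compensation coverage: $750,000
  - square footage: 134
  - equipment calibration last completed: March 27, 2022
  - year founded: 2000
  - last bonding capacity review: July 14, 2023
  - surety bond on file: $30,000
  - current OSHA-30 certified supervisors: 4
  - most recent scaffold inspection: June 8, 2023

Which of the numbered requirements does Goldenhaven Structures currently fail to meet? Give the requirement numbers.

1. licensed crane operators 4 ≥ 2 → met
2. condition 'performs public-works projects' holds; OSHA-30 certified supervisors 4 ≥ 4 → met
3. condition 'performs work above three stories' holds; fall-protection recertification 53 days ago vs limit 45 → not met
4. equipment calibration 537 days ago vs limit 540 → met
5. surety bond $30,000 ≥ $25,000 → met
6. OSHA safety training 490 days ago vs limit 540 → met
7. scaffold inspection 99 days ago vs limit 120 → met
8. lien-law disclosure present → met
9. workers' compensation audit 26 days ago vs limit 30 → met
10. bonding capacity review 63 days ago vs limit 60 → not met
11. workers' compensation coverage $750,000 ≥ $675,000 → met
Not met: 3, 10

3, 10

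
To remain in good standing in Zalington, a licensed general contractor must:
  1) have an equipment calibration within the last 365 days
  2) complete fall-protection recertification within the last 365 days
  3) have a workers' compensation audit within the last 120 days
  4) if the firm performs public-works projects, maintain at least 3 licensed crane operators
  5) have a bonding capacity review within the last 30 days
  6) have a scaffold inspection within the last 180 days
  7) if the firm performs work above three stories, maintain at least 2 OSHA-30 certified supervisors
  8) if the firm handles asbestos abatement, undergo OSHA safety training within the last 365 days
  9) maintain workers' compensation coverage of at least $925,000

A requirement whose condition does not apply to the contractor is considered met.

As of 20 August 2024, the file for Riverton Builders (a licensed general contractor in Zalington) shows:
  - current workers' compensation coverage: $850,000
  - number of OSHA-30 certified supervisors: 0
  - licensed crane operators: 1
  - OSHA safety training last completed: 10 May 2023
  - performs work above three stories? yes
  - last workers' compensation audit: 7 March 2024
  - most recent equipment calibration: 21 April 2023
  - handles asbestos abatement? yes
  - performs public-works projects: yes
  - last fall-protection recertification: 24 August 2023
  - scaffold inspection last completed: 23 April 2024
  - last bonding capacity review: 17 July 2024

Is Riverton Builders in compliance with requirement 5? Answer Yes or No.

No

5. bonding capacity review 34 days ago vs limit 30 → not met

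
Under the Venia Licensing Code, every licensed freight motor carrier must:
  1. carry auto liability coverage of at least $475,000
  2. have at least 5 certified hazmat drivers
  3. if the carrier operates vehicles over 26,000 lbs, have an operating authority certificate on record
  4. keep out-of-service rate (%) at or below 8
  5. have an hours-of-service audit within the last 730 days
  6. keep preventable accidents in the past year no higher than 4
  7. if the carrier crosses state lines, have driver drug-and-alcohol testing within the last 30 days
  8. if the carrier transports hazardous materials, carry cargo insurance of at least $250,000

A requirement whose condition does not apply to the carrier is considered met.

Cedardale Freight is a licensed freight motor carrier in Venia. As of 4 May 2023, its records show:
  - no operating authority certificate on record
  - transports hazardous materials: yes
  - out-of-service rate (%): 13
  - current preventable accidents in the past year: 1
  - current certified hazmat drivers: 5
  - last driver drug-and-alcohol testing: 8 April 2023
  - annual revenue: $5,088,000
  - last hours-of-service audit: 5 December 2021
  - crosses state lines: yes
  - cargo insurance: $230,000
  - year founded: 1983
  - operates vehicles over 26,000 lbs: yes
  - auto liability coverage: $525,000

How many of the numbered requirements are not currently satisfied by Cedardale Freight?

3

1. auto liability coverage $525,000 ≥ $475,000 → met
2. certified hazmat drivers 5 ≥ 5 → met
3. condition 'operates vehicles over 26,000 lbs' holds; operating authority certificate absent → not met
4. out-of-service rate (%) 13 > 8 → not met
5. hours-of-service audit 515 days ago vs limit 730 → met
6. preventable accidents in the past year 1 ≤ 4 → met
7. condition 'crosses state lines' holds; driver drug-and-alcohol testing 26 days ago vs limit 30 → met
8. condition 'transports hazardous materials' holds; cargo insurance $230,000 < $250,000 → not met
Not met: 3 of 8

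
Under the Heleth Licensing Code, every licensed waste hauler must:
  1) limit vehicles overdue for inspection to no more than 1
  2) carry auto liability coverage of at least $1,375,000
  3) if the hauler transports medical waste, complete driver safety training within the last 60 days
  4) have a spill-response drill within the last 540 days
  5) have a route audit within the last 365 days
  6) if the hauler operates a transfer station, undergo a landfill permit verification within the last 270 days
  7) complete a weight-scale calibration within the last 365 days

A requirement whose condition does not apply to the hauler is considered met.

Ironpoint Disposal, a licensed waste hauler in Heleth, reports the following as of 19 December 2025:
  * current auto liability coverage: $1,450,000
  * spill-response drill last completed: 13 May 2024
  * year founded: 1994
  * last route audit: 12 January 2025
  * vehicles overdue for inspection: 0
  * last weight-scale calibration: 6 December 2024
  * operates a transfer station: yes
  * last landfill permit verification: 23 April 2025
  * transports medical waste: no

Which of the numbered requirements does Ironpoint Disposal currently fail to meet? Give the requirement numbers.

1. vehicles overdue for inspection 0 ≤ 1 → met
2. auto liability coverage $1,450,000 ≥ $1,375,000 → met
3. condition 'transports medical waste' does not hold → requirement n/a → met
4. spill-response drill 585 days ago vs limit 540 → not met
5. route audit 341 days ago vs limit 365 → met
6. condition 'operates a transfer station' holds; landfill permit verification 240 days ago vs limit 270 → met
7. weight-scale calibration 378 days ago vs limit 365 → not met
Not met: 4, 7

4, 7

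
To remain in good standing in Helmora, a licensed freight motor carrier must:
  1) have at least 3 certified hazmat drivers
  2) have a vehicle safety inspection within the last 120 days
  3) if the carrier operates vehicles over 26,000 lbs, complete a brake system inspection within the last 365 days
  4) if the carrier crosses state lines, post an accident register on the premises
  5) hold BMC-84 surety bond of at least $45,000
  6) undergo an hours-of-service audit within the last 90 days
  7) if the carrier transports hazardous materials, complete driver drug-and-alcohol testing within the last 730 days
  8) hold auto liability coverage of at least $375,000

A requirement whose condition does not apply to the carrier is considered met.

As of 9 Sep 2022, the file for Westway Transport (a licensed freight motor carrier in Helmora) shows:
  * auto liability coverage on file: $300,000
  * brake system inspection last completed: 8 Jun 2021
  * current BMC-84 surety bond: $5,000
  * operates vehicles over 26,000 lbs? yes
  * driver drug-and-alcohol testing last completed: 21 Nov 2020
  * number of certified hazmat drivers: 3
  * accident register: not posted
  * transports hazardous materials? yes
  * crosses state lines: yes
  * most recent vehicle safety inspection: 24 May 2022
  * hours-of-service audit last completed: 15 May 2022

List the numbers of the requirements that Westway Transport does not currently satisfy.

1. certified hazmat drivers 3 ≥ 3 → met
2. vehicle safety inspection 108 days ago vs limit 120 → met
3. condition 'operates vehicles over 26,000 lbs' holds; brake system inspection 458 days ago vs limit 365 → not met
4. condition 'crosses state lines' holds; accident register absent → not met
5. BMC-84 surety bond $5,000 < $45,000 → not met
6. hours-of-service audit 117 days ago vs limit 90 → not met
7. condition 'transports hazardous materials' holds; driver drug-and-alcohol testing 657 days ago vs limit 730 → met
8. auto liability coverage $300,000 < $375,000 → not met
Not met: 3, 4, 5, 6, 8

3, 4, 5, 6, 8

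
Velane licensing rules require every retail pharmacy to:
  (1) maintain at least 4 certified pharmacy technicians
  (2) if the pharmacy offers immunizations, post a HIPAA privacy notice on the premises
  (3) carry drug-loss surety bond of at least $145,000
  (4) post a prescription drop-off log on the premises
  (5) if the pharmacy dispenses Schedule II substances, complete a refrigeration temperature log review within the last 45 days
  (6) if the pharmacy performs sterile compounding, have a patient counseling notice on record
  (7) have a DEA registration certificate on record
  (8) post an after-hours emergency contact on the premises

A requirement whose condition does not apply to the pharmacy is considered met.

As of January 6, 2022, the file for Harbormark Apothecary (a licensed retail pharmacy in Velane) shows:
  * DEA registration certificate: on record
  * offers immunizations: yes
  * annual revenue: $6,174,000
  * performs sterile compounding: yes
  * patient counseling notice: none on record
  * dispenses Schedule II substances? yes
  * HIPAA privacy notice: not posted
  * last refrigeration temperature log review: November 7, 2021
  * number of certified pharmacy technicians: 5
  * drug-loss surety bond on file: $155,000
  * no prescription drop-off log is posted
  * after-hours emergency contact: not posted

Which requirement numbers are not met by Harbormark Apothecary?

2, 4, 5, 6, 8

1. certified pharmacy technicians 5 ≥ 4 → met
2. condition 'offers immunizations' holds; HIPAA privacy notice absent → not met
3. drug-loss surety bond $155,000 ≥ $145,000 → met
4. prescription drop-off log absent → not met
5. condition 'dispenses Schedule II substances' holds; refrigeration temperature log review 60 days ago vs limit 45 → not met
6. condition 'performs sterile compounding' holds; patient counseling notice absent → not met
7. DEA registration certificate present → met
8. after-hours emergency contact absent → not met
Not met: 2, 4, 5, 6, 8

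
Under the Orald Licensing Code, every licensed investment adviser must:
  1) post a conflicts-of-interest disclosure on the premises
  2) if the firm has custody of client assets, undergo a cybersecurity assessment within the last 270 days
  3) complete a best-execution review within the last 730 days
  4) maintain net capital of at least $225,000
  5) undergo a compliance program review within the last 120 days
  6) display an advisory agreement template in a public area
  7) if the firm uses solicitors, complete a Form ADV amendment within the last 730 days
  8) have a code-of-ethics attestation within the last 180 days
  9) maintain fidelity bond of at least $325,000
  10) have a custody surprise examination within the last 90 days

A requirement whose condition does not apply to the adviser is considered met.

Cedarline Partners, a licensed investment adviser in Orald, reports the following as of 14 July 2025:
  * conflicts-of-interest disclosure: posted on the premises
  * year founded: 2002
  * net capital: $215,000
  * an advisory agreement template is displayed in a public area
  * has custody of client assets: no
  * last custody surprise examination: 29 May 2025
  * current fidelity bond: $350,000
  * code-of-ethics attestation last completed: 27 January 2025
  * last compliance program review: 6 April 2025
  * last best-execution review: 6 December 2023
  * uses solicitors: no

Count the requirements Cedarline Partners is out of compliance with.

1

1. conflicts-of-interest disclosure present → met
2. condition 'has custody of client assets' does not hold → requirement n/a → met
3. best-execution review 586 days ago vs limit 730 → met
4. net capital $215,000 < $225,000 → not met
5. compliance program review 99 days ago vs limit 120 → met
6. advisory agreement template present → met
7. condition 'uses solicitors' does not hold → requirement n/a → met
8. code-of-ethics attestation 168 days ago vs limit 180 → met
9. fidelity bond $350,000 ≥ $325,000 → met
10. custody surprise examination 46 days ago vs limit 90 → met
Not met: 1 of 10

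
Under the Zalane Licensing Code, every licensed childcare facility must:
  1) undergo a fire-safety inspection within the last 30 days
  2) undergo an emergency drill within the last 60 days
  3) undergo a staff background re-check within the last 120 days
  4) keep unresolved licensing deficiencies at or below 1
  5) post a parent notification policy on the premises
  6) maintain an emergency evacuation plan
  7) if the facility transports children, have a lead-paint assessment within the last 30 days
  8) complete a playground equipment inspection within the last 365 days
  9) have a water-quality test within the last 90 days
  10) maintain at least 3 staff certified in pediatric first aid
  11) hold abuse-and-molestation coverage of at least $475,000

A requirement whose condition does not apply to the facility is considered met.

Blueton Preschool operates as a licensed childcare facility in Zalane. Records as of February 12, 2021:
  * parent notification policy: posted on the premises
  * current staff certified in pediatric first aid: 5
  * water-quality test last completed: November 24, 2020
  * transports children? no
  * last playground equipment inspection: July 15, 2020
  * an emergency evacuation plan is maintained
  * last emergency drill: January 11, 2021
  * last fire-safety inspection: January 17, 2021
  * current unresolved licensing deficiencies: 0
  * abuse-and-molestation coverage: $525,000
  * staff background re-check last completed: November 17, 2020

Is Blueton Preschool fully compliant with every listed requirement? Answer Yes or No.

1. fire-safety inspection 26 days ago vs limit 30 → met
2. emergency drill 32 days ago vs limit 60 → met
3. staff background re-check 87 days ago vs limit 120 → met
4. unresolved licensing deficiencies 0 ≤ 1 → met
5. parent notification policy present → met
6. emergency evacuation plan present → met
7. condition 'transports children' does not hold → requirement n/a → met
8. playground equipment inspection 212 days ago vs limit 365 → met
9. water-quality test 80 days ago vs limit 90 → met
10. staff certified in pediatric first aid 5 ≥ 3 → met
11. abuse-and-molestation coverage $525,000 ≥ $475,000 → met
All met.

Yes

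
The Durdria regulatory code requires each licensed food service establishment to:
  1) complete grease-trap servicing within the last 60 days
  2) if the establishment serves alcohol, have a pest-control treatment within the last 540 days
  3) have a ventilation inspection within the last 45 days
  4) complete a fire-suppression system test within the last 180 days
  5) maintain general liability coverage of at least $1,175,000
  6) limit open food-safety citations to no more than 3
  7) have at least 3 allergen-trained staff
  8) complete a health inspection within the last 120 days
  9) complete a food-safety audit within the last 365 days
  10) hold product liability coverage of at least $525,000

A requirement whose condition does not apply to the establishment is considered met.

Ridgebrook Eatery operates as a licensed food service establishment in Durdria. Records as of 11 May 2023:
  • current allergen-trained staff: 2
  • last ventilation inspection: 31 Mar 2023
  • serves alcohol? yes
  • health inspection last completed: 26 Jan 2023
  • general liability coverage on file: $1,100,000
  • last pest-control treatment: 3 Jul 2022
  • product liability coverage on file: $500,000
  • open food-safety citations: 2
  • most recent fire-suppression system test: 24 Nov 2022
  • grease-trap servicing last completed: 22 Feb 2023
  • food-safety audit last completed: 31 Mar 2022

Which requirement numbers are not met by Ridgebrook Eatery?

1, 5, 7, 9, 10

1. grease-trap servicing 78 days ago vs limit 60 → not met
2. condition 'serves alcohol' holds; pest-control treatment 312 days ago vs limit 540 → met
3. ventilation inspection 41 days ago vs limit 45 → met
4. fire-suppression system test 168 days ago vs limit 180 → met
5. general liability coverage $1,100,000 < $1,175,000 → not met
6. open food-safety citations 2 ≤ 3 → met
7. allergen-trained staff 2 < 3 → not met
8. health inspection 105 days ago vs limit 120 → met
9. food-safety audit 406 days ago vs limit 365 → not met
10. product liability coverage $500,000 < $525,000 → not met
Not met: 1, 5, 7, 9, 10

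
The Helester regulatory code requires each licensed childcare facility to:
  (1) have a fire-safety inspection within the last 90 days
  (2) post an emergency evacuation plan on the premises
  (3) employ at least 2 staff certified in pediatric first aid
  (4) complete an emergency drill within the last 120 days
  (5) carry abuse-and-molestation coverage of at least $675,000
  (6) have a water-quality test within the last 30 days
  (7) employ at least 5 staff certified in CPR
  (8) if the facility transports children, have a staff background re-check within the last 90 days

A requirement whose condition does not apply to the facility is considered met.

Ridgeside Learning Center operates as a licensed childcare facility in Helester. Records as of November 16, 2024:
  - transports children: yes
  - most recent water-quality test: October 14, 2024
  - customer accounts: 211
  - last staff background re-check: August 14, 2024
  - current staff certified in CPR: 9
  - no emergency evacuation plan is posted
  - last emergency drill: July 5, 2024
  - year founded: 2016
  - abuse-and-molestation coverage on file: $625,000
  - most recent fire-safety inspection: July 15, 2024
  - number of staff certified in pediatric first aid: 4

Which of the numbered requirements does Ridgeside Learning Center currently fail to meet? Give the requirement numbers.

1, 2, 4, 5, 6, 8

1. fire-safety inspection 124 days ago vs limit 90 → not met
2. emergency evacuation plan absent → not met
3. staff certified in pediatric first aid 4 ≥ 2 → met
4. emergency drill 134 days ago vs limit 120 → not met
5. abuse-and-molestation coverage $625,000 < $675,000 → not met
6. water-quality test 33 days ago vs limit 30 → not met
7. staff certified in CPR 9 ≥ 5 → met
8. condition 'transports children' holds; staff background re-check 94 days ago vs limit 90 → not met
Not met: 1, 2, 4, 5, 6, 8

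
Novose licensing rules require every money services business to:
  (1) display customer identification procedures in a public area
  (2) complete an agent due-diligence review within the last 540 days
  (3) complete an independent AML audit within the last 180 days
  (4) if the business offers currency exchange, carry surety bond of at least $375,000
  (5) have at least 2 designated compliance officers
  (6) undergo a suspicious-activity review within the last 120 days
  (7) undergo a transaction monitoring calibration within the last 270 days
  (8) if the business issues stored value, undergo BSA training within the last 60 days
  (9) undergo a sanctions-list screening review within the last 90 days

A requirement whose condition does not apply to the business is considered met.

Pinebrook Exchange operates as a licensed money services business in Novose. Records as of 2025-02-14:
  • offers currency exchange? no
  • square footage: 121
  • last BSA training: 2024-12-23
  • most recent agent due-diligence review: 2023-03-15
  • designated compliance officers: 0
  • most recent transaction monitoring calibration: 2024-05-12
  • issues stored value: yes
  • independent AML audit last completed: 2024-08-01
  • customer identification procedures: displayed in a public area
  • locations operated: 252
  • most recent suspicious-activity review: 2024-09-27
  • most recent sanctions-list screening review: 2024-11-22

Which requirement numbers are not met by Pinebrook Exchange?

2, 3, 5, 6, 7

1. customer identification procedures present → met
2. agent due-diligence review 702 days ago vs limit 540 → not met
3. independent AML audit 197 days ago vs limit 180 → not met
4. condition 'offers currency exchange' does not hold → requirement n/a → met
5. designated compliance officers 0 < 2 → not met
6. suspicious-activity review 140 days ago vs limit 120 → not met
7. transaction monitoring calibration 278 days ago vs limit 270 → not met
8. condition 'issues stored value' holds; BSA training 53 days ago vs limit 60 → met
9. sanctions-list screening review 84 days ago vs limit 90 → met
Not met: 2, 3, 5, 6, 7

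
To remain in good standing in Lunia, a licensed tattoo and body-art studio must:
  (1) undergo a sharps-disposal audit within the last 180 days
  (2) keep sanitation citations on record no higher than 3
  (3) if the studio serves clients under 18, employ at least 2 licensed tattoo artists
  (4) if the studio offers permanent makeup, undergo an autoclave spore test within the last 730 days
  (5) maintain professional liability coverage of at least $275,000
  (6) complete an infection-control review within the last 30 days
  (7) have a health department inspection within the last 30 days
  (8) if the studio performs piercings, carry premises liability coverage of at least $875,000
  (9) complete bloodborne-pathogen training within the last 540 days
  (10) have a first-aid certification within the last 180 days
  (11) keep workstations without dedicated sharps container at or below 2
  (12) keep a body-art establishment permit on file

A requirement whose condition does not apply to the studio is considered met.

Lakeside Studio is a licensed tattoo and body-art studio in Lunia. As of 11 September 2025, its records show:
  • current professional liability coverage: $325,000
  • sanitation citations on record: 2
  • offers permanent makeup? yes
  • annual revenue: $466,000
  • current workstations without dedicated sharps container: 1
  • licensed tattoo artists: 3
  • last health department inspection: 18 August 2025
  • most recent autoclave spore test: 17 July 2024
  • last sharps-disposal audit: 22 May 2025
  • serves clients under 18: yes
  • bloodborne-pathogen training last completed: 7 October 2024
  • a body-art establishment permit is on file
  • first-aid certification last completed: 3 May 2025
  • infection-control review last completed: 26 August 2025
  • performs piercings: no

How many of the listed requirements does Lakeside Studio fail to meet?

1. sharps-disposal audit 112 days ago vs limit 180 → met
2. sanitation citations on record 2 ≤ 3 → met
3. condition 'serves clients under 18' holds; licensed tattoo artists 3 ≥ 2 → met
4. condition 'offers permanent makeup' holds; autoclave spore test 421 days ago vs limit 730 → met
5. professional liability coverage $325,000 ≥ $275,000 → met
6. infection-control review 16 days ago vs limit 30 → met
7. health department inspection 24 days ago vs limit 30 → met
8. condition 'performs piercings' does not hold → requirement n/a → met
9. bloodborne-pathogen training 339 days ago vs limit 540 → met
10. first-aid certification 131 days ago vs limit 180 → met
11. workstations without dedicated sharps container 1 ≤ 2 → met
12. body-art establishment permit present → met
Not met: 0 of 12

0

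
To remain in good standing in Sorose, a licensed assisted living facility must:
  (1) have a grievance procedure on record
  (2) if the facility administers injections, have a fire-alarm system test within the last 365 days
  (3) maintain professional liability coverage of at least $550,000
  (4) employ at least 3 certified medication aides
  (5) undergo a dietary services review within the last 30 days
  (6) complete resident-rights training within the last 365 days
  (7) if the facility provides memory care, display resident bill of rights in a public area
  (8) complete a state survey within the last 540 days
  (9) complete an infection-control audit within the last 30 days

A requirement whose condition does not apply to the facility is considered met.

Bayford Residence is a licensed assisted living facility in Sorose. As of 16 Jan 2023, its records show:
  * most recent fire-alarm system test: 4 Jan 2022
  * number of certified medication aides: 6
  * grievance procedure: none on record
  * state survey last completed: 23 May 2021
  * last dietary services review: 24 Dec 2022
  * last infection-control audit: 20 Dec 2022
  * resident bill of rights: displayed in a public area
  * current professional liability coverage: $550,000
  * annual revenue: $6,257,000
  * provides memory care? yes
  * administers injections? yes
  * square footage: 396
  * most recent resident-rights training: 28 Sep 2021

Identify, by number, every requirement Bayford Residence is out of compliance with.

1. grievance procedure absent → not met
2. condition 'administers injections' holds; fire-alarm system test 377 days ago vs limit 365 → not met
3. professional liability coverage $550,000 ≥ $550,000 → met
4. certified medication aides 6 ≥ 3 → met
5. dietary services review 23 days ago vs limit 30 → met
6. resident-rights training 475 days ago vs limit 365 → not met
7. condition 'provides memory care' holds; resident bill of rights present → met
8. state survey 603 days ago vs limit 540 → not met
9. infection-control audit 27 days ago vs limit 30 → met
Not met: 1, 2, 6, 8

1, 2, 6, 8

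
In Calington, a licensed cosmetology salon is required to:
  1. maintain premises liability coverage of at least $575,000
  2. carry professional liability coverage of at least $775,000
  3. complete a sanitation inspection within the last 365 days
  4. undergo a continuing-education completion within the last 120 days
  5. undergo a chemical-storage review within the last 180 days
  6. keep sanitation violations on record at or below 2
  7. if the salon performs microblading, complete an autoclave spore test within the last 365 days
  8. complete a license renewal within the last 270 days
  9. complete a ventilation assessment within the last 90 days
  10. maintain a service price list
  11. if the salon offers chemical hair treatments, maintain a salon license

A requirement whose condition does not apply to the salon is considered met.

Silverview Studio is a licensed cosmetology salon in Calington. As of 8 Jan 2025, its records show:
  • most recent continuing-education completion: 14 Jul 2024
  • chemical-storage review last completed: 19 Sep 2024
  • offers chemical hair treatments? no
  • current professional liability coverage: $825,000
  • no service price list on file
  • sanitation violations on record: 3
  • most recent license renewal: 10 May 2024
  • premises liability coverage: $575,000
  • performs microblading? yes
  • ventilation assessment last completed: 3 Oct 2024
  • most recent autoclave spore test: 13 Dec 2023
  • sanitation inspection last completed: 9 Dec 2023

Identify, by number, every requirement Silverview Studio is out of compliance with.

1. premises liability coverage $575,000 ≥ $575,000 → met
2. professional liability coverage $825,000 ≥ $775,000 → met
3. sanitation inspection 396 days ago vs limit 365 → not met
4. continuing-education completion 178 days ago vs limit 120 → not met
5. chemical-storage review 111 days ago vs limit 180 → met
6. sanitation violations on record 3 > 2 → not met
7. condition 'performs microblading' holds; autoclave spore test 392 days ago vs limit 365 → not met
8. license renewal 243 days ago vs limit 270 → met
9. ventilation assessment 97 days ago vs limit 90 → not met
10. service price list absent → not met
11. condition 'offers chemical hair treatments' does not hold → requirement n/a → met
Not met: 3, 4, 6, 7, 9, 10

3, 4, 6, 7, 9, 10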